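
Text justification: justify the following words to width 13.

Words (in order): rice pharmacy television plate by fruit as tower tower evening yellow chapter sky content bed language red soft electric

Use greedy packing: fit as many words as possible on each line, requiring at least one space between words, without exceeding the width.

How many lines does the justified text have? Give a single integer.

Line 1: ['rice', 'pharmacy'] (min_width=13, slack=0)
Line 2: ['television'] (min_width=10, slack=3)
Line 3: ['plate', 'by'] (min_width=8, slack=5)
Line 4: ['fruit', 'as'] (min_width=8, slack=5)
Line 5: ['tower', 'tower'] (min_width=11, slack=2)
Line 6: ['evening'] (min_width=7, slack=6)
Line 7: ['yellow'] (min_width=6, slack=7)
Line 8: ['chapter', 'sky'] (min_width=11, slack=2)
Line 9: ['content', 'bed'] (min_width=11, slack=2)
Line 10: ['language', 'red'] (min_width=12, slack=1)
Line 11: ['soft', 'electric'] (min_width=13, slack=0)
Total lines: 11

Answer: 11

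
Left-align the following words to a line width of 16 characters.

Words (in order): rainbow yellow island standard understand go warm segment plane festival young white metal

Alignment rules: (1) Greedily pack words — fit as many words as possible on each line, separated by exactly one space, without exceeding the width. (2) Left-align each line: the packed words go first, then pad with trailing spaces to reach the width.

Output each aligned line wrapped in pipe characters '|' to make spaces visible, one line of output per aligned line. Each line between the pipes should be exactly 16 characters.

Answer: |rainbow yellow  |
|island standard |
|understand go   |
|warm segment    |
|plane festival  |
|young white     |
|metal           |

Derivation:
Line 1: ['rainbow', 'yellow'] (min_width=14, slack=2)
Line 2: ['island', 'standard'] (min_width=15, slack=1)
Line 3: ['understand', 'go'] (min_width=13, slack=3)
Line 4: ['warm', 'segment'] (min_width=12, slack=4)
Line 5: ['plane', 'festival'] (min_width=14, slack=2)
Line 6: ['young', 'white'] (min_width=11, slack=5)
Line 7: ['metal'] (min_width=5, slack=11)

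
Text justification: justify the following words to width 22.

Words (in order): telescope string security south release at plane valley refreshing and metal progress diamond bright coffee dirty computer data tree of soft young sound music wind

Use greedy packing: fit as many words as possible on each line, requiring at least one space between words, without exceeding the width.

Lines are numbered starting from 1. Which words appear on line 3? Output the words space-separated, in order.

Line 1: ['telescope', 'string'] (min_width=16, slack=6)
Line 2: ['security', 'south', 'release'] (min_width=22, slack=0)
Line 3: ['at', 'plane', 'valley'] (min_width=15, slack=7)
Line 4: ['refreshing', 'and', 'metal'] (min_width=20, slack=2)
Line 5: ['progress', 'diamond'] (min_width=16, slack=6)
Line 6: ['bright', 'coffee', 'dirty'] (min_width=19, slack=3)
Line 7: ['computer', 'data', 'tree', 'of'] (min_width=21, slack=1)
Line 8: ['soft', 'young', 'sound', 'music'] (min_width=22, slack=0)
Line 9: ['wind'] (min_width=4, slack=18)

Answer: at plane valley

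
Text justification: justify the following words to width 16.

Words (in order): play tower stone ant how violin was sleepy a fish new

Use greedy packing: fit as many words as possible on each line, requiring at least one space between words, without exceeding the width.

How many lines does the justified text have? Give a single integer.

Answer: 4

Derivation:
Line 1: ['play', 'tower', 'stone'] (min_width=16, slack=0)
Line 2: ['ant', 'how', 'violin'] (min_width=14, slack=2)
Line 3: ['was', 'sleepy', 'a'] (min_width=12, slack=4)
Line 4: ['fish', 'new'] (min_width=8, slack=8)
Total lines: 4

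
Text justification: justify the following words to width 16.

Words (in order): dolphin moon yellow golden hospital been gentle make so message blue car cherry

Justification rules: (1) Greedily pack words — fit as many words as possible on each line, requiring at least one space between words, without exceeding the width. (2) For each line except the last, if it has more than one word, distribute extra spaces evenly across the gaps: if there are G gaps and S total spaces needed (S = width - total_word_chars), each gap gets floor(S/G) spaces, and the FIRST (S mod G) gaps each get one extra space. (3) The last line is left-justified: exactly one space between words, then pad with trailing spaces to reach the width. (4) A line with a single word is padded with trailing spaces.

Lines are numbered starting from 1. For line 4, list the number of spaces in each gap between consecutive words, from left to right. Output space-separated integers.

Answer: 2 2

Derivation:
Line 1: ['dolphin', 'moon'] (min_width=12, slack=4)
Line 2: ['yellow', 'golden'] (min_width=13, slack=3)
Line 3: ['hospital', 'been'] (min_width=13, slack=3)
Line 4: ['gentle', 'make', 'so'] (min_width=14, slack=2)
Line 5: ['message', 'blue', 'car'] (min_width=16, slack=0)
Line 6: ['cherry'] (min_width=6, slack=10)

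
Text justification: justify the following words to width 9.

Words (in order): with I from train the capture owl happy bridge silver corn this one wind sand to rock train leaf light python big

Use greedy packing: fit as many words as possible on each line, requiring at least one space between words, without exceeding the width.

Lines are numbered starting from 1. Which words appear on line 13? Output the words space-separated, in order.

Line 1: ['with', 'I'] (min_width=6, slack=3)
Line 2: ['from'] (min_width=4, slack=5)
Line 3: ['train', 'the'] (min_width=9, slack=0)
Line 4: ['capture'] (min_width=7, slack=2)
Line 5: ['owl', 'happy'] (min_width=9, slack=0)
Line 6: ['bridge'] (min_width=6, slack=3)
Line 7: ['silver'] (min_width=6, slack=3)
Line 8: ['corn', 'this'] (min_width=9, slack=0)
Line 9: ['one', 'wind'] (min_width=8, slack=1)
Line 10: ['sand', 'to'] (min_width=7, slack=2)
Line 11: ['rock'] (min_width=4, slack=5)
Line 12: ['train'] (min_width=5, slack=4)
Line 13: ['leaf'] (min_width=4, slack=5)
Line 14: ['light'] (min_width=5, slack=4)
Line 15: ['python'] (min_width=6, slack=3)
Line 16: ['big'] (min_width=3, slack=6)

Answer: leaf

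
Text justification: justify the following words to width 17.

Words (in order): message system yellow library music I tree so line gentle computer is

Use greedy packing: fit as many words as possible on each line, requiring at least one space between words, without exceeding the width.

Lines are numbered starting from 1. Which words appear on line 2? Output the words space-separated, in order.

Answer: yellow library

Derivation:
Line 1: ['message', 'system'] (min_width=14, slack=3)
Line 2: ['yellow', 'library'] (min_width=14, slack=3)
Line 3: ['music', 'I', 'tree', 'so'] (min_width=15, slack=2)
Line 4: ['line', 'gentle'] (min_width=11, slack=6)
Line 5: ['computer', 'is'] (min_width=11, slack=6)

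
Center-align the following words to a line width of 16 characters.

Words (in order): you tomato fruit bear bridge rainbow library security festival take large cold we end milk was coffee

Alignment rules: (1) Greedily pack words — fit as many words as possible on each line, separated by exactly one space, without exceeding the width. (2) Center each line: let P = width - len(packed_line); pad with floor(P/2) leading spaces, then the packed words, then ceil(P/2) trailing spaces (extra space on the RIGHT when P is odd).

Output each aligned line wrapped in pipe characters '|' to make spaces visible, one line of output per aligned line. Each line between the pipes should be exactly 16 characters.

Answer: |you tomato fruit|
|  bear bridge   |
|rainbow library |
|    security    |
| festival take  |
| large cold we  |
|  end milk was  |
|     coffee     |

Derivation:
Line 1: ['you', 'tomato', 'fruit'] (min_width=16, slack=0)
Line 2: ['bear', 'bridge'] (min_width=11, slack=5)
Line 3: ['rainbow', 'library'] (min_width=15, slack=1)
Line 4: ['security'] (min_width=8, slack=8)
Line 5: ['festival', 'take'] (min_width=13, slack=3)
Line 6: ['large', 'cold', 'we'] (min_width=13, slack=3)
Line 7: ['end', 'milk', 'was'] (min_width=12, slack=4)
Line 8: ['coffee'] (min_width=6, slack=10)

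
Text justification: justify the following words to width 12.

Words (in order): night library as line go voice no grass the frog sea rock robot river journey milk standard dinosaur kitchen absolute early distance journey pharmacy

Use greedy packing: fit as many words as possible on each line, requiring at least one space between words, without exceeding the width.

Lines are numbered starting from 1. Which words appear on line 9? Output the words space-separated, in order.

Answer: journey milk

Derivation:
Line 1: ['night'] (min_width=5, slack=7)
Line 2: ['library', 'as'] (min_width=10, slack=2)
Line 3: ['line', 'go'] (min_width=7, slack=5)
Line 4: ['voice', 'no'] (min_width=8, slack=4)
Line 5: ['grass', 'the'] (min_width=9, slack=3)
Line 6: ['frog', 'sea'] (min_width=8, slack=4)
Line 7: ['rock', 'robot'] (min_width=10, slack=2)
Line 8: ['river'] (min_width=5, slack=7)
Line 9: ['journey', 'milk'] (min_width=12, slack=0)
Line 10: ['standard'] (min_width=8, slack=4)
Line 11: ['dinosaur'] (min_width=8, slack=4)
Line 12: ['kitchen'] (min_width=7, slack=5)
Line 13: ['absolute'] (min_width=8, slack=4)
Line 14: ['early'] (min_width=5, slack=7)
Line 15: ['distance'] (min_width=8, slack=4)
Line 16: ['journey'] (min_width=7, slack=5)
Line 17: ['pharmacy'] (min_width=8, slack=4)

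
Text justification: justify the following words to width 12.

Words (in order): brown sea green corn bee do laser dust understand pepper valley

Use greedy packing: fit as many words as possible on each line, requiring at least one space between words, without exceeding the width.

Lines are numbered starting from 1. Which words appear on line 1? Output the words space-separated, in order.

Line 1: ['brown', 'sea'] (min_width=9, slack=3)
Line 2: ['green', 'corn'] (min_width=10, slack=2)
Line 3: ['bee', 'do', 'laser'] (min_width=12, slack=0)
Line 4: ['dust'] (min_width=4, slack=8)
Line 5: ['understand'] (min_width=10, slack=2)
Line 6: ['pepper'] (min_width=6, slack=6)
Line 7: ['valley'] (min_width=6, slack=6)

Answer: brown sea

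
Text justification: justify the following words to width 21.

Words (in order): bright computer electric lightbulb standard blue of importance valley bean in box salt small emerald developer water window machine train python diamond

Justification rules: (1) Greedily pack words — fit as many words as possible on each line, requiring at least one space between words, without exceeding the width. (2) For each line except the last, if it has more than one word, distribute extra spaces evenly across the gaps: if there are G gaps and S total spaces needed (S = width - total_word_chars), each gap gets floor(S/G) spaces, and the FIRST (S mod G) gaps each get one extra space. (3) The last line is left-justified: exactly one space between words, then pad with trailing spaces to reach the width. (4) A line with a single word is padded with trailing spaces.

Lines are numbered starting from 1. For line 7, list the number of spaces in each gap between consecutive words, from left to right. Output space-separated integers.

Answer: 7

Derivation:
Line 1: ['bright', 'computer'] (min_width=15, slack=6)
Line 2: ['electric', 'lightbulb'] (min_width=18, slack=3)
Line 3: ['standard', 'blue', 'of'] (min_width=16, slack=5)
Line 4: ['importance', 'valley'] (min_width=17, slack=4)
Line 5: ['bean', 'in', 'box', 'salt'] (min_width=16, slack=5)
Line 6: ['small', 'emerald'] (min_width=13, slack=8)
Line 7: ['developer', 'water'] (min_width=15, slack=6)
Line 8: ['window', 'machine', 'train'] (min_width=20, slack=1)
Line 9: ['python', 'diamond'] (min_width=14, slack=7)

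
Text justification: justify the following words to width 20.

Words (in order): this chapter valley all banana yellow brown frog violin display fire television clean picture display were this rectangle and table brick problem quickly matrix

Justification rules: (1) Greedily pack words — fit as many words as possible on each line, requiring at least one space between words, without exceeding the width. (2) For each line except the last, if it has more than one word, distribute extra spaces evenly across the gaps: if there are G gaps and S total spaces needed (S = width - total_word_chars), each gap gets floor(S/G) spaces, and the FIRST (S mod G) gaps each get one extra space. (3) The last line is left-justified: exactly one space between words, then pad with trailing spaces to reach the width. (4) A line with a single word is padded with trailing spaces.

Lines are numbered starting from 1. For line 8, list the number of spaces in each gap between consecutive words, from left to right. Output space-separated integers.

Answer: 2 1

Derivation:
Line 1: ['this', 'chapter', 'valley'] (min_width=19, slack=1)
Line 2: ['all', 'banana', 'yellow'] (min_width=17, slack=3)
Line 3: ['brown', 'frog', 'violin'] (min_width=17, slack=3)
Line 4: ['display', 'fire'] (min_width=12, slack=8)
Line 5: ['television', 'clean'] (min_width=16, slack=4)
Line 6: ['picture', 'display', 'were'] (min_width=20, slack=0)
Line 7: ['this', 'rectangle', 'and'] (min_width=18, slack=2)
Line 8: ['table', 'brick', 'problem'] (min_width=19, slack=1)
Line 9: ['quickly', 'matrix'] (min_width=14, slack=6)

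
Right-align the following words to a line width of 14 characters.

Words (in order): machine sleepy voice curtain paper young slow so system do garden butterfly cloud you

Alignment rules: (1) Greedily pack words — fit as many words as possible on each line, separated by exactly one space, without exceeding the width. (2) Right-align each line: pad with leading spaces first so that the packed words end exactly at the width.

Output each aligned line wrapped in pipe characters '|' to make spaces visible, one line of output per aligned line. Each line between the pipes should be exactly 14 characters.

Answer: |machine sleepy|
| voice curtain|
|   paper young|
|slow so system|
|     do garden|
|     butterfly|
|     cloud you|

Derivation:
Line 1: ['machine', 'sleepy'] (min_width=14, slack=0)
Line 2: ['voice', 'curtain'] (min_width=13, slack=1)
Line 3: ['paper', 'young'] (min_width=11, slack=3)
Line 4: ['slow', 'so', 'system'] (min_width=14, slack=0)
Line 5: ['do', 'garden'] (min_width=9, slack=5)
Line 6: ['butterfly'] (min_width=9, slack=5)
Line 7: ['cloud', 'you'] (min_width=9, slack=5)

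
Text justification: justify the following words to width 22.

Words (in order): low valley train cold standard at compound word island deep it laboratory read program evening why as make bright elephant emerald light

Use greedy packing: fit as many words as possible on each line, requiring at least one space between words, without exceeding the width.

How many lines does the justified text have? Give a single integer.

Answer: 7

Derivation:
Line 1: ['low', 'valley', 'train', 'cold'] (min_width=21, slack=1)
Line 2: ['standard', 'at', 'compound'] (min_width=20, slack=2)
Line 3: ['word', 'island', 'deep', 'it'] (min_width=19, slack=3)
Line 4: ['laboratory', 'read'] (min_width=15, slack=7)
Line 5: ['program', 'evening', 'why', 'as'] (min_width=22, slack=0)
Line 6: ['make', 'bright', 'elephant'] (min_width=20, slack=2)
Line 7: ['emerald', 'light'] (min_width=13, slack=9)
Total lines: 7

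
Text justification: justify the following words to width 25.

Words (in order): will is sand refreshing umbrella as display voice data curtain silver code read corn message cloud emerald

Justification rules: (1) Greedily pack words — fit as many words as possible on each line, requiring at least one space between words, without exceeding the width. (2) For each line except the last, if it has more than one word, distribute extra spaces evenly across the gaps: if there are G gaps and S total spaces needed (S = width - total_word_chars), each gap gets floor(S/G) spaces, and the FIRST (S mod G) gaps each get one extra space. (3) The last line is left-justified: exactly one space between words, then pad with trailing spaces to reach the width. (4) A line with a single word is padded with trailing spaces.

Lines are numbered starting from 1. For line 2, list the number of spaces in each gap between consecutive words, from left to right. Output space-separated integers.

Line 1: ['will', 'is', 'sand', 'refreshing'] (min_width=23, slack=2)
Line 2: ['umbrella', 'as', 'display', 'voice'] (min_width=25, slack=0)
Line 3: ['data', 'curtain', 'silver', 'code'] (min_width=24, slack=1)
Line 4: ['read', 'corn', 'message', 'cloud'] (min_width=23, slack=2)
Line 5: ['emerald'] (min_width=7, slack=18)

Answer: 1 1 1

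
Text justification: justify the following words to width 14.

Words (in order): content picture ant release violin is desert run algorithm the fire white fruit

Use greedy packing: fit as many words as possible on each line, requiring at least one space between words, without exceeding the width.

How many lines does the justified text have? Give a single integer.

Answer: 7

Derivation:
Line 1: ['content'] (min_width=7, slack=7)
Line 2: ['picture', 'ant'] (min_width=11, slack=3)
Line 3: ['release', 'violin'] (min_width=14, slack=0)
Line 4: ['is', 'desert', 'run'] (min_width=13, slack=1)
Line 5: ['algorithm', 'the'] (min_width=13, slack=1)
Line 6: ['fire', 'white'] (min_width=10, slack=4)
Line 7: ['fruit'] (min_width=5, slack=9)
Total lines: 7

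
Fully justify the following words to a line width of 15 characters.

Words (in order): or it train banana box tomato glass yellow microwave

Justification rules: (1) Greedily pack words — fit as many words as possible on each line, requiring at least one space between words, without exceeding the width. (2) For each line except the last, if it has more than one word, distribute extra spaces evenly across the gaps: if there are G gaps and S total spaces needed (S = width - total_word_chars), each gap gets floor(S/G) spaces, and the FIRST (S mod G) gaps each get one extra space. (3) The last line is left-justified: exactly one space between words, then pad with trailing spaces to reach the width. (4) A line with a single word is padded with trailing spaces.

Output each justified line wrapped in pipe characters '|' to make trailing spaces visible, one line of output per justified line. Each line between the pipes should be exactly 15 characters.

Answer: |or   it   train|
|banana      box|
|tomato    glass|
|yellow         |
|microwave      |

Derivation:
Line 1: ['or', 'it', 'train'] (min_width=11, slack=4)
Line 2: ['banana', 'box'] (min_width=10, slack=5)
Line 3: ['tomato', 'glass'] (min_width=12, slack=3)
Line 4: ['yellow'] (min_width=6, slack=9)
Line 5: ['microwave'] (min_width=9, slack=6)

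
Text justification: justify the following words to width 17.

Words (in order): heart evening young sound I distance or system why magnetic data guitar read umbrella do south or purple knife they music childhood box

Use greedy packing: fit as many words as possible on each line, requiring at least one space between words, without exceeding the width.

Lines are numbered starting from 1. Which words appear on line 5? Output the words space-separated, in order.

Answer: magnetic data

Derivation:
Line 1: ['heart', 'evening'] (min_width=13, slack=4)
Line 2: ['young', 'sound', 'I'] (min_width=13, slack=4)
Line 3: ['distance', 'or'] (min_width=11, slack=6)
Line 4: ['system', 'why'] (min_width=10, slack=7)
Line 5: ['magnetic', 'data'] (min_width=13, slack=4)
Line 6: ['guitar', 'read'] (min_width=11, slack=6)
Line 7: ['umbrella', 'do', 'south'] (min_width=17, slack=0)
Line 8: ['or', 'purple', 'knife'] (min_width=15, slack=2)
Line 9: ['they', 'music'] (min_width=10, slack=7)
Line 10: ['childhood', 'box'] (min_width=13, slack=4)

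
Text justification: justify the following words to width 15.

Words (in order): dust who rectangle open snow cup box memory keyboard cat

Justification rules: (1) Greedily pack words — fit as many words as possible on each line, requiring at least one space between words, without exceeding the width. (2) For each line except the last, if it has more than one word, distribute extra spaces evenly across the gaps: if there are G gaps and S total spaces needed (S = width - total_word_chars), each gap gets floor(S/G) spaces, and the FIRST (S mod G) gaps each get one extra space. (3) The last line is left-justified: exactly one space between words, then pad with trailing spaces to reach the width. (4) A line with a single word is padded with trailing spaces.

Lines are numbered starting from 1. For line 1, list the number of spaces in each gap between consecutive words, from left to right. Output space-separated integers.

Answer: 8

Derivation:
Line 1: ['dust', 'who'] (min_width=8, slack=7)
Line 2: ['rectangle', 'open'] (min_width=14, slack=1)
Line 3: ['snow', 'cup', 'box'] (min_width=12, slack=3)
Line 4: ['memory', 'keyboard'] (min_width=15, slack=0)
Line 5: ['cat'] (min_width=3, slack=12)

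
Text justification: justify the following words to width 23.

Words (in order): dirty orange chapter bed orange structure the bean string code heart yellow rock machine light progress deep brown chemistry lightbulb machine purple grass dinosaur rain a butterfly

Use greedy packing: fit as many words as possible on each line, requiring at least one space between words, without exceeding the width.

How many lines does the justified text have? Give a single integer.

Line 1: ['dirty', 'orange', 'chapter'] (min_width=20, slack=3)
Line 2: ['bed', 'orange', 'structure'] (min_width=20, slack=3)
Line 3: ['the', 'bean', 'string', 'code'] (min_width=20, slack=3)
Line 4: ['heart', 'yellow', 'rock'] (min_width=17, slack=6)
Line 5: ['machine', 'light', 'progress'] (min_width=22, slack=1)
Line 6: ['deep', 'brown', 'chemistry'] (min_width=20, slack=3)
Line 7: ['lightbulb', 'machine'] (min_width=17, slack=6)
Line 8: ['purple', 'grass', 'dinosaur'] (min_width=21, slack=2)
Line 9: ['rain', 'a', 'butterfly'] (min_width=16, slack=7)
Total lines: 9

Answer: 9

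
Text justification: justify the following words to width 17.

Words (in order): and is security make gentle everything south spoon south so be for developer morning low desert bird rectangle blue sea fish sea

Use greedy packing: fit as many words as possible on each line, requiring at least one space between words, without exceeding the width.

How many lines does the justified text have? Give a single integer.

Line 1: ['and', 'is', 'security'] (min_width=15, slack=2)
Line 2: ['make', 'gentle'] (min_width=11, slack=6)
Line 3: ['everything', 'south'] (min_width=16, slack=1)
Line 4: ['spoon', 'south', 'so', 'be'] (min_width=17, slack=0)
Line 5: ['for', 'developer'] (min_width=13, slack=4)
Line 6: ['morning', 'low'] (min_width=11, slack=6)
Line 7: ['desert', 'bird'] (min_width=11, slack=6)
Line 8: ['rectangle', 'blue'] (min_width=14, slack=3)
Line 9: ['sea', 'fish', 'sea'] (min_width=12, slack=5)
Total lines: 9

Answer: 9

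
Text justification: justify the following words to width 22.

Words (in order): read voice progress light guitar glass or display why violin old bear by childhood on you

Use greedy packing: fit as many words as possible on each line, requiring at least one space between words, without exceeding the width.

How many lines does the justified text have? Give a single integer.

Answer: 5

Derivation:
Line 1: ['read', 'voice', 'progress'] (min_width=19, slack=3)
Line 2: ['light', 'guitar', 'glass', 'or'] (min_width=21, slack=1)
Line 3: ['display', 'why', 'violin', 'old'] (min_width=22, slack=0)
Line 4: ['bear', 'by', 'childhood', 'on'] (min_width=20, slack=2)
Line 5: ['you'] (min_width=3, slack=19)
Total lines: 5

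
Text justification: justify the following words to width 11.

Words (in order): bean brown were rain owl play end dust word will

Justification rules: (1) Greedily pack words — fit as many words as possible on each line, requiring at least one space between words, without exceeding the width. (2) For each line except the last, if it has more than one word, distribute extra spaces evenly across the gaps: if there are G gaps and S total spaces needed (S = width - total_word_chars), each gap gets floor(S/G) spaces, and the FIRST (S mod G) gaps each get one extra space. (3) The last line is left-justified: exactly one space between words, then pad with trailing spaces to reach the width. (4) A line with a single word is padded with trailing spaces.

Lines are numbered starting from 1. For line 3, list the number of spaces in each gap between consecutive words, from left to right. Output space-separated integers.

Line 1: ['bean', 'brown'] (min_width=10, slack=1)
Line 2: ['were', 'rain'] (min_width=9, slack=2)
Line 3: ['owl', 'play'] (min_width=8, slack=3)
Line 4: ['end', 'dust'] (min_width=8, slack=3)
Line 5: ['word', 'will'] (min_width=9, slack=2)

Answer: 4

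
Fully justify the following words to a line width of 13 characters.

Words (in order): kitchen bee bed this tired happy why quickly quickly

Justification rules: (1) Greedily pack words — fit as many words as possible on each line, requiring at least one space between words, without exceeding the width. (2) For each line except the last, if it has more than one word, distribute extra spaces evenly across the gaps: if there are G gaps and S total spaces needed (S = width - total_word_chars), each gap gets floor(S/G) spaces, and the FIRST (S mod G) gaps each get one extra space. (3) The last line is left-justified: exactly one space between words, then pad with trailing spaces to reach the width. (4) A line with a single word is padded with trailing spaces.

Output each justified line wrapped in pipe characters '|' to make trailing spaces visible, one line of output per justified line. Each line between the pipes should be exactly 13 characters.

Answer: |kitchen   bee|
|bed      this|
|tired   happy|
|why   quickly|
|quickly      |

Derivation:
Line 1: ['kitchen', 'bee'] (min_width=11, slack=2)
Line 2: ['bed', 'this'] (min_width=8, slack=5)
Line 3: ['tired', 'happy'] (min_width=11, slack=2)
Line 4: ['why', 'quickly'] (min_width=11, slack=2)
Line 5: ['quickly'] (min_width=7, slack=6)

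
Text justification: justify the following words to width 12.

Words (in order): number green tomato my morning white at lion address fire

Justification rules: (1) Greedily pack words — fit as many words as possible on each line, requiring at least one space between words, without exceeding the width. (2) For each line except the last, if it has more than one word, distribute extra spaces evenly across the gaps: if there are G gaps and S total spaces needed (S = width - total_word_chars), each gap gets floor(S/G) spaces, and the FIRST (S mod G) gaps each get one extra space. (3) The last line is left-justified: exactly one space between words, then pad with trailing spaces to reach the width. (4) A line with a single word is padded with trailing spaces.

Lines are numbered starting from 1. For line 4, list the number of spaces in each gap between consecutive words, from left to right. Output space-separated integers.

Answer: 5

Derivation:
Line 1: ['number', 'green'] (min_width=12, slack=0)
Line 2: ['tomato', 'my'] (min_width=9, slack=3)
Line 3: ['morning'] (min_width=7, slack=5)
Line 4: ['white', 'at'] (min_width=8, slack=4)
Line 5: ['lion', 'address'] (min_width=12, slack=0)
Line 6: ['fire'] (min_width=4, slack=8)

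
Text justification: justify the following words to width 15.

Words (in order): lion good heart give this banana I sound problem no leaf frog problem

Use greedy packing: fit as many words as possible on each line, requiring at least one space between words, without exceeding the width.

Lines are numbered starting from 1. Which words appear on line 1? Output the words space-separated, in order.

Line 1: ['lion', 'good', 'heart'] (min_width=15, slack=0)
Line 2: ['give', 'this'] (min_width=9, slack=6)
Line 3: ['banana', 'I', 'sound'] (min_width=14, slack=1)
Line 4: ['problem', 'no', 'leaf'] (min_width=15, slack=0)
Line 5: ['frog', 'problem'] (min_width=12, slack=3)

Answer: lion good heart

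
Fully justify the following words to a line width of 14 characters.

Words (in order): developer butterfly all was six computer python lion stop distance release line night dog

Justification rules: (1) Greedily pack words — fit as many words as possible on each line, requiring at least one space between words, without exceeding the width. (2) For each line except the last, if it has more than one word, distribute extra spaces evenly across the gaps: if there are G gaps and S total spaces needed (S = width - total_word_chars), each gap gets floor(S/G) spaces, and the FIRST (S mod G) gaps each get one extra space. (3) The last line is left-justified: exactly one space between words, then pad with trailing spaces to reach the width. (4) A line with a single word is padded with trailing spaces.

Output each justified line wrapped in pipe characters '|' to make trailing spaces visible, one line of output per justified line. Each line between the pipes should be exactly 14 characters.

Line 1: ['developer'] (min_width=9, slack=5)
Line 2: ['butterfly', 'all'] (min_width=13, slack=1)
Line 3: ['was', 'six'] (min_width=7, slack=7)
Line 4: ['computer'] (min_width=8, slack=6)
Line 5: ['python', 'lion'] (min_width=11, slack=3)
Line 6: ['stop', 'distance'] (min_width=13, slack=1)
Line 7: ['release', 'line'] (min_width=12, slack=2)
Line 8: ['night', 'dog'] (min_width=9, slack=5)

Answer: |developer     |
|butterfly  all|
|was        six|
|computer      |
|python    lion|
|stop  distance|
|release   line|
|night dog     |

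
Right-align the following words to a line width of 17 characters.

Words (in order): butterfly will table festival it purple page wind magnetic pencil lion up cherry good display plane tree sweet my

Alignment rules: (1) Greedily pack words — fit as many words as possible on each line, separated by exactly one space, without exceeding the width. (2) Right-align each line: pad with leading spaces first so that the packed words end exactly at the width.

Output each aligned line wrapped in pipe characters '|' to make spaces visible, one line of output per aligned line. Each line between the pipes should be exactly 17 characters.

Line 1: ['butterfly', 'will'] (min_width=14, slack=3)
Line 2: ['table', 'festival', 'it'] (min_width=17, slack=0)
Line 3: ['purple', 'page', 'wind'] (min_width=16, slack=1)
Line 4: ['magnetic', 'pencil'] (min_width=15, slack=2)
Line 5: ['lion', 'up', 'cherry'] (min_width=14, slack=3)
Line 6: ['good', 'display'] (min_width=12, slack=5)
Line 7: ['plane', 'tree', 'sweet'] (min_width=16, slack=1)
Line 8: ['my'] (min_width=2, slack=15)

Answer: |   butterfly will|
|table festival it|
| purple page wind|
|  magnetic pencil|
|   lion up cherry|
|     good display|
| plane tree sweet|
|               my|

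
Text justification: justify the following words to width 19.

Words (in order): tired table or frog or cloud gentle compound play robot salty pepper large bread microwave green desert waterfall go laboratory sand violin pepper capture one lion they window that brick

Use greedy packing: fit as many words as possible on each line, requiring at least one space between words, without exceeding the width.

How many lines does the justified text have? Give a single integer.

Line 1: ['tired', 'table', 'or', 'frog'] (min_width=19, slack=0)
Line 2: ['or', 'cloud', 'gentle'] (min_width=15, slack=4)
Line 3: ['compound', 'play', 'robot'] (min_width=19, slack=0)
Line 4: ['salty', 'pepper', 'large'] (min_width=18, slack=1)
Line 5: ['bread', 'microwave'] (min_width=15, slack=4)
Line 6: ['green', 'desert'] (min_width=12, slack=7)
Line 7: ['waterfall', 'go'] (min_width=12, slack=7)
Line 8: ['laboratory', 'sand'] (min_width=15, slack=4)
Line 9: ['violin', 'pepper'] (min_width=13, slack=6)
Line 10: ['capture', 'one', 'lion'] (min_width=16, slack=3)
Line 11: ['they', 'window', 'that'] (min_width=16, slack=3)
Line 12: ['brick'] (min_width=5, slack=14)
Total lines: 12

Answer: 12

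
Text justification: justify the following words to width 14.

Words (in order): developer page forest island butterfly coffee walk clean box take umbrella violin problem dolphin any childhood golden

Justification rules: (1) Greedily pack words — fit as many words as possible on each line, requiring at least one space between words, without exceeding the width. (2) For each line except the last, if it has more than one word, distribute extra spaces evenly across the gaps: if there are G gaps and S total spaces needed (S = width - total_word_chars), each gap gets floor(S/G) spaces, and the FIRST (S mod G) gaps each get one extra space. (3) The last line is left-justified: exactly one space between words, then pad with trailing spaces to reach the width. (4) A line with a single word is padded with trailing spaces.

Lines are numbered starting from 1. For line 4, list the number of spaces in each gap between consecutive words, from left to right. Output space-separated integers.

Line 1: ['developer', 'page'] (min_width=14, slack=0)
Line 2: ['forest', 'island'] (min_width=13, slack=1)
Line 3: ['butterfly'] (min_width=9, slack=5)
Line 4: ['coffee', 'walk'] (min_width=11, slack=3)
Line 5: ['clean', 'box', 'take'] (min_width=14, slack=0)
Line 6: ['umbrella'] (min_width=8, slack=6)
Line 7: ['violin', 'problem'] (min_width=14, slack=0)
Line 8: ['dolphin', 'any'] (min_width=11, slack=3)
Line 9: ['childhood'] (min_width=9, slack=5)
Line 10: ['golden'] (min_width=6, slack=8)

Answer: 4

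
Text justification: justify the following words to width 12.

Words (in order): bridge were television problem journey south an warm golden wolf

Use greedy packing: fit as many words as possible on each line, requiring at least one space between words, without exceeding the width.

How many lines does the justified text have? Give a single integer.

Line 1: ['bridge', 'were'] (min_width=11, slack=1)
Line 2: ['television'] (min_width=10, slack=2)
Line 3: ['problem'] (min_width=7, slack=5)
Line 4: ['journey'] (min_width=7, slack=5)
Line 5: ['south', 'an'] (min_width=8, slack=4)
Line 6: ['warm', 'golden'] (min_width=11, slack=1)
Line 7: ['wolf'] (min_width=4, slack=8)
Total lines: 7

Answer: 7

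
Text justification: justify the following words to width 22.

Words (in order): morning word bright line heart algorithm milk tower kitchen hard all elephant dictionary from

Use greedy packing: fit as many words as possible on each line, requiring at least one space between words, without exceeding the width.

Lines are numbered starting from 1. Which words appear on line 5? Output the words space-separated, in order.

Line 1: ['morning', 'word', 'bright'] (min_width=19, slack=3)
Line 2: ['line', 'heart', 'algorithm'] (min_width=20, slack=2)
Line 3: ['milk', 'tower', 'kitchen'] (min_width=18, slack=4)
Line 4: ['hard', 'all', 'elephant'] (min_width=17, slack=5)
Line 5: ['dictionary', 'from'] (min_width=15, slack=7)

Answer: dictionary from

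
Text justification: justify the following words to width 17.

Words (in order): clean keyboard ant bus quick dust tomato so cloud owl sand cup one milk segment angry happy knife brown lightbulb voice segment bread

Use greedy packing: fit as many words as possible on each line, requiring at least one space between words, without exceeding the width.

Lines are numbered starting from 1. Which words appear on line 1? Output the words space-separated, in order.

Line 1: ['clean', 'keyboard'] (min_width=14, slack=3)
Line 2: ['ant', 'bus', 'quick'] (min_width=13, slack=4)
Line 3: ['dust', 'tomato', 'so'] (min_width=14, slack=3)
Line 4: ['cloud', 'owl', 'sand'] (min_width=14, slack=3)
Line 5: ['cup', 'one', 'milk'] (min_width=12, slack=5)
Line 6: ['segment', 'angry'] (min_width=13, slack=4)
Line 7: ['happy', 'knife', 'brown'] (min_width=17, slack=0)
Line 8: ['lightbulb', 'voice'] (min_width=15, slack=2)
Line 9: ['segment', 'bread'] (min_width=13, slack=4)

Answer: clean keyboard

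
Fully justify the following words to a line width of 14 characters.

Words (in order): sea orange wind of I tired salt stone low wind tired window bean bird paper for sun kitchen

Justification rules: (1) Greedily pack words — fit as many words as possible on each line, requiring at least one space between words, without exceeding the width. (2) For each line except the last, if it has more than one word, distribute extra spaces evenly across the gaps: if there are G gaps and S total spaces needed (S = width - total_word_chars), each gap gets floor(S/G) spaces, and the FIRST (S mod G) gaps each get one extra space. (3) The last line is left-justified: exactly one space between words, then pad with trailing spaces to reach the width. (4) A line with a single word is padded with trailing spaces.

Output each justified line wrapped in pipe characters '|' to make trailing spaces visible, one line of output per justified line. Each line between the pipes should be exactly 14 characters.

Line 1: ['sea', 'orange'] (min_width=10, slack=4)
Line 2: ['wind', 'of', 'I'] (min_width=9, slack=5)
Line 3: ['tired', 'salt'] (min_width=10, slack=4)
Line 4: ['stone', 'low', 'wind'] (min_width=14, slack=0)
Line 5: ['tired', 'window'] (min_width=12, slack=2)
Line 6: ['bean', 'bird'] (min_width=9, slack=5)
Line 7: ['paper', 'for', 'sun'] (min_width=13, slack=1)
Line 8: ['kitchen'] (min_width=7, slack=7)

Answer: |sea     orange|
|wind    of   I|
|tired     salt|
|stone low wind|
|tired   window|
|bean      bird|
|paper  for sun|
|kitchen       |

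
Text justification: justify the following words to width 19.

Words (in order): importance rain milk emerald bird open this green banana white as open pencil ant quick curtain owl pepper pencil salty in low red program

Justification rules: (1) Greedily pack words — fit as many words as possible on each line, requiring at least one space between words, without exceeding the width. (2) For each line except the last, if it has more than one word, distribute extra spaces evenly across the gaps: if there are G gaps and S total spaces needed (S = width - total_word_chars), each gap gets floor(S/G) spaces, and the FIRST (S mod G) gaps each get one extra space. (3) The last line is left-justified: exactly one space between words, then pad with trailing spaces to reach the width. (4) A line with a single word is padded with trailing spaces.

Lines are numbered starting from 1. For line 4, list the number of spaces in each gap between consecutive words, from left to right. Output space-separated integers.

Line 1: ['importance', 'rain'] (min_width=15, slack=4)
Line 2: ['milk', 'emerald', 'bird'] (min_width=17, slack=2)
Line 3: ['open', 'this', 'green'] (min_width=15, slack=4)
Line 4: ['banana', 'white', 'as'] (min_width=15, slack=4)
Line 5: ['open', 'pencil', 'ant'] (min_width=15, slack=4)
Line 6: ['quick', 'curtain', 'owl'] (min_width=17, slack=2)
Line 7: ['pepper', 'pencil', 'salty'] (min_width=19, slack=0)
Line 8: ['in', 'low', 'red', 'program'] (min_width=18, slack=1)

Answer: 3 3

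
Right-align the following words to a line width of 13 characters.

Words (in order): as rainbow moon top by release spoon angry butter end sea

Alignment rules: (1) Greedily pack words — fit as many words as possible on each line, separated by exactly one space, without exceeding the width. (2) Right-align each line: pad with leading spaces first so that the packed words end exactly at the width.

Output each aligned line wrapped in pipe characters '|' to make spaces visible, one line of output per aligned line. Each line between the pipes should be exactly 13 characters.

Answer: |   as rainbow|
|  moon top by|
|release spoon|
| angry butter|
|      end sea|

Derivation:
Line 1: ['as', 'rainbow'] (min_width=10, slack=3)
Line 2: ['moon', 'top', 'by'] (min_width=11, slack=2)
Line 3: ['release', 'spoon'] (min_width=13, slack=0)
Line 4: ['angry', 'butter'] (min_width=12, slack=1)
Line 5: ['end', 'sea'] (min_width=7, slack=6)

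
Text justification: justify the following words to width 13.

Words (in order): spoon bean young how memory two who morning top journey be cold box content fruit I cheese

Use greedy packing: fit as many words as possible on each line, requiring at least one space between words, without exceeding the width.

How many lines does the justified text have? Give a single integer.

Answer: 8

Derivation:
Line 1: ['spoon', 'bean'] (min_width=10, slack=3)
Line 2: ['young', 'how'] (min_width=9, slack=4)
Line 3: ['memory', 'two'] (min_width=10, slack=3)
Line 4: ['who', 'morning'] (min_width=11, slack=2)
Line 5: ['top', 'journey'] (min_width=11, slack=2)
Line 6: ['be', 'cold', 'box'] (min_width=11, slack=2)
Line 7: ['content', 'fruit'] (min_width=13, slack=0)
Line 8: ['I', 'cheese'] (min_width=8, slack=5)
Total lines: 8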